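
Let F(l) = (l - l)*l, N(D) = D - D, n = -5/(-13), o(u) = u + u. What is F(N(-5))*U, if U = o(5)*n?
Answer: 0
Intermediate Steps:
o(u) = 2*u
n = 5/13 (n = -5*(-1/13) = 5/13 ≈ 0.38462)
N(D) = 0
U = 50/13 (U = (2*5)*(5/13) = 10*(5/13) = 50/13 ≈ 3.8462)
F(l) = 0 (F(l) = 0*l = 0)
F(N(-5))*U = 0*(50/13) = 0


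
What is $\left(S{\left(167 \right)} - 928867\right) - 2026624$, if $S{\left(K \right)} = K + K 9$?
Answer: $-2953821$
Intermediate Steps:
$S{\left(K \right)} = 10 K$ ($S{\left(K \right)} = K + 9 K = 10 K$)
$\left(S{\left(167 \right)} - 928867\right) - 2026624 = \left(10 \cdot 167 - 928867\right) - 2026624 = \left(1670 - 928867\right) - 2026624 = -927197 - 2026624 = -2953821$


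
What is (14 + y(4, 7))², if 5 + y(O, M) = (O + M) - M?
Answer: 169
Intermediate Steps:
y(O, M) = -5 + O (y(O, M) = -5 + ((O + M) - M) = -5 + ((M + O) - M) = -5 + O)
(14 + y(4, 7))² = (14 + (-5 + 4))² = (14 - 1)² = 13² = 169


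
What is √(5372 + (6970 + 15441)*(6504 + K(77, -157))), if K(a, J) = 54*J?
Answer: I*√44233942 ≈ 6650.9*I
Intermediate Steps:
√(5372 + (6970 + 15441)*(6504 + K(77, -157))) = √(5372 + (6970 + 15441)*(6504 + 54*(-157))) = √(5372 + 22411*(6504 - 8478)) = √(5372 + 22411*(-1974)) = √(5372 - 44239314) = √(-44233942) = I*√44233942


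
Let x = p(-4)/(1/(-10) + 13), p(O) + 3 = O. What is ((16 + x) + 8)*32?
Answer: 96832/129 ≈ 750.64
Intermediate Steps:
p(O) = -3 + O
x = -70/129 (x = (-3 - 4)/(1/(-10) + 13) = -7/(-1/10 + 13) = -7/129/10 = -7*10/129 = -70/129 ≈ -0.54264)
((16 + x) + 8)*32 = ((16 - 70/129) + 8)*32 = (1994/129 + 8)*32 = (3026/129)*32 = 96832/129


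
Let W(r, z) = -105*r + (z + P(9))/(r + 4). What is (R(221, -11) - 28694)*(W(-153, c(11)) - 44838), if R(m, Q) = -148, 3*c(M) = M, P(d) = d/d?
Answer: 123650893630/149 ≈ 8.2987e+8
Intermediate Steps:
P(d) = 1
c(M) = M/3
W(r, z) = -105*r + (1 + z)/(4 + r) (W(r, z) = -105*r + (z + 1)/(r + 4) = -105*r + (1 + z)/(4 + r))
(R(221, -11) - 28694)*(W(-153, c(11)) - 44838) = (-148 - 28694)*((1 + (⅓)*11 - 420*(-153) - 105*(-153)²)/(4 - 153) - 44838) = -28842*((1 + 11/3 + 64260 - 105*23409)/(-149) - 44838) = -28842*(-(1 + 11/3 + 64260 - 2457945)/149 - 44838) = -28842*(-1/149*(-7181041/3) - 44838) = -28842*(7181041/447 - 44838) = -28842*(-12861545/447) = 123650893630/149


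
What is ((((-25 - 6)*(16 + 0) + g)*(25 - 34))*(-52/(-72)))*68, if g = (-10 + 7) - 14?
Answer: 226746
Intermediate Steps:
g = -17 (g = -3 - 14 = -17)
((((-25 - 6)*(16 + 0) + g)*(25 - 34))*(-52/(-72)))*68 = ((((-25 - 6)*(16 + 0) - 17)*(25 - 34))*(-52/(-72)))*68 = (((-31*16 - 17)*(-9))*(-52*(-1/72)))*68 = (((-496 - 17)*(-9))*(13/18))*68 = (-513*(-9)*(13/18))*68 = (4617*(13/18))*68 = (6669/2)*68 = 226746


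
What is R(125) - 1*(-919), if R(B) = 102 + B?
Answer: 1146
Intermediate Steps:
R(125) - 1*(-919) = (102 + 125) - 1*(-919) = 227 + 919 = 1146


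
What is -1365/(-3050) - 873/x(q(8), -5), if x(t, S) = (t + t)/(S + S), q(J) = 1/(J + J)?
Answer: 42602673/610 ≈ 69841.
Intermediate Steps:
q(J) = 1/(2*J)
x(t, S) = t/S (x(t, S) = (2*t)/((2*S)) = (2*t)*(1/(2*S)) = t/S)
-1365/(-3050) - 873/x(q(8), -5) = -1365/(-3050) - 873/(((½)/8)/(-5)) = -1365*(-1/3050) - 873/(((½)*(⅛))*(-⅕)) = 273/610 - 873/((1/16)*(-⅕)) = 273/610 - 873/(-1/80) = 273/610 - 873*(-80) = 273/610 + 69840 = 42602673/610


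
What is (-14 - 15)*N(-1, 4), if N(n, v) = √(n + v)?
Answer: -29*√3 ≈ -50.229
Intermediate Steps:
(-14 - 15)*N(-1, 4) = (-14 - 15)*√(-1 + 4) = -29*√3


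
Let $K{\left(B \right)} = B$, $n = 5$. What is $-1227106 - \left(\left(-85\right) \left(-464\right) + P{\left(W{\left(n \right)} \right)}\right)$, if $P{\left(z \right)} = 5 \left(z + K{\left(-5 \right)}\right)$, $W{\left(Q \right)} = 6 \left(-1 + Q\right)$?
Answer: $-1266641$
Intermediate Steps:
$W{\left(Q \right)} = -6 + 6 Q$
$P{\left(z \right)} = -25 + 5 z$ ($P{\left(z \right)} = 5 \left(z - 5\right) = 5 \left(-5 + z\right) = -25 + 5 z$)
$-1227106 - \left(\left(-85\right) \left(-464\right) + P{\left(W{\left(n \right)} \right)}\right) = -1227106 - \left(\left(-85\right) \left(-464\right) - \left(25 - 5 \left(-6 + 6 \cdot 5\right)\right)\right) = -1227106 - \left(39440 - \left(25 - 5 \left(-6 + 30\right)\right)\right) = -1227106 - \left(39440 + \left(-25 + 5 \cdot 24\right)\right) = -1227106 - \left(39440 + \left(-25 + 120\right)\right) = -1227106 - \left(39440 + 95\right) = -1227106 - 39535 = -1266641$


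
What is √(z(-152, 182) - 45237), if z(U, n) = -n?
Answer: I*√45419 ≈ 213.12*I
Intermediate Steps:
√(z(-152, 182) - 45237) = √(-1*182 - 45237) = √(-182 - 45237) = √(-45419) = I*√45419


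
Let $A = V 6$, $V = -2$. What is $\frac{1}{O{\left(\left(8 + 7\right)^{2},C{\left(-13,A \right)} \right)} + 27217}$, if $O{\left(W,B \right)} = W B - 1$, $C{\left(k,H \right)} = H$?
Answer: $\frac{1}{24516} \approx 4.079 \cdot 10^{-5}$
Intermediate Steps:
$A = -12$ ($A = \left(-2\right) 6 = -12$)
$O{\left(W,B \right)} = -1 + B W$ ($O{\left(W,B \right)} = B W - 1 = -1 + B W$)
$\frac{1}{O{\left(\left(8 + 7\right)^{2},C{\left(-13,A \right)} \right)} + 27217} = \frac{1}{\left(-1 - 12 \left(8 + 7\right)^{2}\right) + 27217} = \frac{1}{\left(-1 - 12 \cdot 15^{2}\right) + 27217} = \frac{1}{\left(-1 - 2700\right) + 27217} = \frac{1}{-2701 + 27217} = \frac{1}{24516}$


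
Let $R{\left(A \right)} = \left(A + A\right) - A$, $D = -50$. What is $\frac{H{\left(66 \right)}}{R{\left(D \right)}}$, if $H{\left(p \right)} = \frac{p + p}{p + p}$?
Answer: $- \frac{1}{50} \approx -0.02$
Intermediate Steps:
$H{\left(p \right)} = 1$ ($H{\left(p \right)} = \frac{2 p}{2 p} = 2 p \frac{1}{2 p} = 1$)
$R{\left(A \right)} = A$ ($R{\left(A \right)} = 2 A - A = A$)
$\frac{H{\left(66 \right)}}{R{\left(D \right)}} = 1 \frac{1}{-50} = 1 \left(- \frac{1}{50}\right) = - \frac{1}{50}$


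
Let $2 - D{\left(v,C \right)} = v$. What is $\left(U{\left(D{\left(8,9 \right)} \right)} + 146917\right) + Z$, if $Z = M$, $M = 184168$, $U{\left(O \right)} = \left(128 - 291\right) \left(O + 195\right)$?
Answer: $300278$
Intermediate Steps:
$D{\left(v,C \right)} = 2 - v$
$U{\left(O \right)} = -31785 - 163 O$ ($U{\left(O \right)} = - 163 \left(195 + O\right) = -31785 - 163 O$)
$Z = 184168$
$\left(U{\left(D{\left(8,9 \right)} \right)} + 146917\right) + Z = \left(\left(-31785 - 163 \left(2 - 8\right)\right) + 146917\right) + 184168 = \left(\left(-31785 - -978\right) + 146917\right) + 184168 = \left(\left(-31785 + 978\right) + 146917\right) + 184168 = \left(-30807 + 146917\right) + 184168 = 116110 + 184168 = 300278$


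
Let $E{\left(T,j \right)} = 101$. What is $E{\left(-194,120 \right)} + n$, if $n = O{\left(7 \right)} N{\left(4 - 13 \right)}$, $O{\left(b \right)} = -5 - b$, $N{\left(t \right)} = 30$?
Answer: $-259$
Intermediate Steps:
$n = -360$ ($n = \left(-5 - 7\right) 30 = \left(-12\right) 30 = -360$)
$E{\left(-194,120 \right)} + n = 101 - 360 = -259$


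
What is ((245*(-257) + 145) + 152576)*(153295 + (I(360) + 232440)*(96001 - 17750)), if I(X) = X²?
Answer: 2542800524688260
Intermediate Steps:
((245*(-257) + 145) + 152576)*(153295 + (I(360) + 232440)*(96001 - 17750)) = ((245*(-257) + 145) + 152576)*(153295 + (360² + 232440)*(96001 - 17750)) = ((-62965 + 145) + 152576)*(153295 + (129600 + 232440)*78251) = (-62820 + 152576)*(153295 + 362040*78251) = 89756*(153295 + 28329992040) = 89756*28330145335 = 2542800524688260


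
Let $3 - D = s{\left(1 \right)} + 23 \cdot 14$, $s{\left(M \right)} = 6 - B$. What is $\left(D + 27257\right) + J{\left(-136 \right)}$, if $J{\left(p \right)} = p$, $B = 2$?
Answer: $26798$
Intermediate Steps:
$s{\left(M \right)} = 4$ ($s{\left(M \right)} = 6 - 2 = 4$)
$D = -323$ ($D = 3 - \left(4 + 23 \cdot 14\right) = 3 - \left(4 + 322\right) = 3 - 326 = -323$)
$\left(D + 27257\right) + J{\left(-136 \right)} = \left(-323 + 27257\right) - 136 = 26934 - 136 = 26798$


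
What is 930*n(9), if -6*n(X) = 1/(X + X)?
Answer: -155/18 ≈ -8.6111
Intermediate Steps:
n(X) = -1/(12*X) (n(X) = -1/(6*(X + X)) = -1/(2*X)/6 = -1/(12*X))
930*n(9) = 930*(-1/12/9) = 930*(-1/12*1/9) = 930*(-1/108) = -155/18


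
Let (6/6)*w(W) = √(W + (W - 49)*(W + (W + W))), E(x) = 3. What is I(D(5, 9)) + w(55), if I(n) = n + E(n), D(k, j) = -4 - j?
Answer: -10 + √1045 ≈ 22.326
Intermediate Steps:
w(W) = √(W + 3*W*(-49 + W)) (w(W) = √(W + (W - 49)*(W + (W + W))) = √(W + (-49 + W)*(W + 2*W)) = √(W + (-49 + W)*(3*W)) = √(W + 3*W*(-49 + W)))
I(n) = 3 + n (I(n) = n + 3 = 3 + n)
I(D(5, 9)) + w(55) = (3 + (-4 - 1*9)) + √(55*(-146 + 3*55)) = (3 + (-4 - 9)) + √(55*(-146 + 165)) = (3 - 13) + √(55*19) = -10 + √1045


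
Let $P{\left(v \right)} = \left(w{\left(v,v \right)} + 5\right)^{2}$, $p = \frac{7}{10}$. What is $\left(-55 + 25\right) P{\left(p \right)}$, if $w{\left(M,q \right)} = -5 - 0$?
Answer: $0$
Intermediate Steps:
$w{\left(M,q \right)} = -5$ ($w{\left(M,q \right)} = -5 + 0 = -5$)
$p = \frac{7}{10}$ ($p = 7 \cdot \frac{1}{10} = \frac{7}{10} \approx 0.7$)
$P{\left(v \right)} = 0$ ($P{\left(v \right)} = \left(-5 + 5\right)^{2} = 0^{2} = 0$)
$\left(-55 + 25\right) P{\left(p \right)} = \left(-55 + 25\right) 0 = \left(-30\right) 0 = 0$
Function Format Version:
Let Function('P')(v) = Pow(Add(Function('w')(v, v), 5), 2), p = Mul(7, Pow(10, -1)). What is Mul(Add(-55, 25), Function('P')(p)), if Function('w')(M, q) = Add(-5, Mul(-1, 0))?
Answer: 0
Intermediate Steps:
Function('w')(M, q) = -5 (Function('w')(M, q) = Add(-5, 0) = -5)
p = Rational(7, 10) (p = Mul(7, Rational(1, 10)) = Rational(7, 10) ≈ 0.70000)
Function('P')(v) = 0 (Function('P')(v) = Pow(Add(-5, 5), 2) = Pow(0, 2) = 0)
Mul(Add(-55, 25), Function('P')(p)) = Mul(Add(-55, 25), 0) = Mul(-30, 0) = 0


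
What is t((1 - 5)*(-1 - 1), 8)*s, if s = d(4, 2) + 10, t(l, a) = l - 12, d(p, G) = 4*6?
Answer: -136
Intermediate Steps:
d(p, G) = 24
t(l, a) = -12 + l
s = 34 (s = 24 + 10 = 34)
t((1 - 5)*(-1 - 1), 8)*s = (-12 + (1 - 5)*(-1 - 1))*34 = (-12 - 4*(-2))*34 = (-12 + 8)*34 = -4*34 = -136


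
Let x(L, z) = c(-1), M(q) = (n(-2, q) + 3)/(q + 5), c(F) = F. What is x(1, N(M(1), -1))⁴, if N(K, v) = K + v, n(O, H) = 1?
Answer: 1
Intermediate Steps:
M(q) = 4/(5 + q) (M(q) = (1 + 3)/(q + 5) = 4/(5 + q))
x(L, z) = -1
x(1, N(M(1), -1))⁴ = (-1)⁴ = 1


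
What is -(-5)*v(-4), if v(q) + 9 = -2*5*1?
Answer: -95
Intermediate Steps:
v(q) = -19 (v(q) = -9 - 2*5*1 = -9 - 10*1 = -9 - 10 = -19)
-(-5)*v(-4) = -(-5)*(-19) = -5*19 = -95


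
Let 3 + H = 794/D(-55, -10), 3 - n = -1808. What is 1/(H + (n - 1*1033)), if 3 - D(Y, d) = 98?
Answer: 95/72831 ≈ 0.0013044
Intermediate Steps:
n = 1811 (n = 3 - 1*(-1808) = 3 + 1808 = 1811)
D(Y, d) = -95 (D(Y, d) = 3 - 1*98 = 3 - 98 = -95)
H = -1079/95 (H = -3 + 794/(-95) = -3 + 794*(-1/95) = -3 - 794/95 = -1079/95 ≈ -11.358)
1/(H + (n - 1*1033)) = 1/(-1079/95 + (1811 - 1*1033)) = 1/(-1079/95 + (1811 - 1033)) = 1/(-1079/95 + 778) = 1/(72831/95) = 95/72831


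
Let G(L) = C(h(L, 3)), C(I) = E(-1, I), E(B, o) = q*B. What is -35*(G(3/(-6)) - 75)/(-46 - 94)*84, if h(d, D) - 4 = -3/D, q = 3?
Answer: -1638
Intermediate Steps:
E(B, o) = 3*B
h(d, D) = 4 - 3/D
C(I) = -3 (C(I) = 3*(-1) = -3)
G(L) = -3
-35*(G(3/(-6)) - 75)/(-46 - 94)*84 = -35*(-3 - 75)/(-46 - 94)*84 = -(-2730)/(-140)*84 = -(-2730)*(-1)/140*84 = -35*39/70*84 = -39/2*84 = -1638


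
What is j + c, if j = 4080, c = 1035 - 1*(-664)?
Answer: 5779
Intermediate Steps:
c = 1699 (c = 1035 + 664 = 1699)
j + c = 4080 + 1699 = 5779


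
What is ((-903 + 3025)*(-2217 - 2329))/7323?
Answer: -9646612/7323 ≈ -1317.3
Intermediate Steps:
((-903 + 3025)*(-2217 - 2329))/7323 = (2122*(-4546))*(1/7323) = -9646612*1/7323 = -9646612/7323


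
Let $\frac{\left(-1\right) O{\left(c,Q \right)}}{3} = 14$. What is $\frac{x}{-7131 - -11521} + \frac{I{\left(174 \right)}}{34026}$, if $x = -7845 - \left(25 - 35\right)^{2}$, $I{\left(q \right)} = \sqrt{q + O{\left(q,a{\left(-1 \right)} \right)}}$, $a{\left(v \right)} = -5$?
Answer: $- \frac{1589}{878} + \frac{\sqrt{33}}{17013} \approx -1.8095$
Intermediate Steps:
$O{\left(c,Q \right)} = -42$ ($O{\left(c,Q \right)} = \left(-3\right) 14 = -42$)
$I{\left(q \right)} = \sqrt{-42 + q}$ ($I{\left(q \right)} = \sqrt{q - 42} = \sqrt{-42 + q}$)
$x = -7945$ ($x = -7845 - \left(-10\right)^{2} = -7845 - 100 = -7945$)
$\frac{x}{-7131 - -11521} + \frac{I{\left(174 \right)}}{34026} = - \frac{7945}{-7131 - -11521} + \frac{\sqrt{-42 + 174}}{34026} = - \frac{7945}{-7131 + 11521} + \sqrt{132} \cdot \frac{1}{34026} = - \frac{7945}{4390} + 2 \sqrt{33} \cdot \frac{1}{34026} = \left(-7945\right) \frac{1}{4390} + \frac{\sqrt{33}}{17013} = - \frac{1589}{878} + \frac{\sqrt{33}}{17013}$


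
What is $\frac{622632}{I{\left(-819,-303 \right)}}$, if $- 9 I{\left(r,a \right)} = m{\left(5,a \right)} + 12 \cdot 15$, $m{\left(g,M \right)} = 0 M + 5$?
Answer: $- \frac{5603688}{185} \approx -30290.0$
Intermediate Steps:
$m{\left(g,M \right)} = 5$ ($m{\left(g,M \right)} = 0 + 5 = 5$)
$I{\left(r,a \right)} = - \frac{185}{9}$ ($I{\left(r,a \right)} = - \frac{5 + 12 \cdot 15}{9} = - \frac{5 + 180}{9} = \left(- \frac{1}{9}\right) 185 = - \frac{185}{9}$)
$\frac{622632}{I{\left(-819,-303 \right)}} = \frac{622632}{- \frac{185}{9}} = 622632 \left(- \frac{9}{185}\right) = - \frac{5603688}{185}$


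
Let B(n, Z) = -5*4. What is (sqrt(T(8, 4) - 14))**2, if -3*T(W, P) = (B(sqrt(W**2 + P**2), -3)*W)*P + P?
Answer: 198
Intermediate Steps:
B(n, Z) = -20
T(W, P) = -P/3 + 20*P*W/3 (T(W, P) = -((-20*W)*P + P)/3 = -(-20*P*W + P)/3 = -(P - 20*P*W)/3 = -P/3 + 20*P*W/3)
(sqrt(T(8, 4) - 14))**2 = (sqrt((1/3)*4*(-1 + 20*8) - 14))**2 = (sqrt((1/3)*4*(-1 + 160) - 14))**2 = (sqrt((1/3)*4*159 - 14))**2 = (sqrt(212 - 14))**2 = (sqrt(198))**2 = (3*sqrt(22))**2 = 198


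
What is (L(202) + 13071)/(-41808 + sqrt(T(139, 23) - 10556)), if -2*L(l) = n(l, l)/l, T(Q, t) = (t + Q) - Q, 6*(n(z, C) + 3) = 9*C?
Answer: -18396857856/58846619699 - 440032*I*sqrt(10533)/58846619699 ≈ -0.31262 - 0.00076743*I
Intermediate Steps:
n(z, C) = -3 + 3*C/2 (n(z, C) = -3 + (9*C)/6 = -3 + 3*C/2)
T(Q, t) = t (T(Q, t) = (Q + t) - Q = t)
L(l) = -(-3 + 3*l/2)/(2*l)
(L(202) + 13071)/(-41808 + sqrt(T(139, 23) - 10556)) = ((3/4)*(2 - 1*202)/202 + 13071)/(-41808 + sqrt(23 - 10556)) = ((3/4)*(1/202)*(2 - 202) + 13071)/(-41808 + sqrt(-10533)) = ((3/4)*(1/202)*(-200) + 13071)/(-41808 + I*sqrt(10533)) = (-75/101 + 13071)/(-41808 + I*sqrt(10533)) = 1320096/(101*(-41808 + I*sqrt(10533)))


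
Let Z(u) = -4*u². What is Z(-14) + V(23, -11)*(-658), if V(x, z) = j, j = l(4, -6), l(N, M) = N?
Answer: -3416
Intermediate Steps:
j = 4
V(x, z) = 4
Z(-14) + V(23, -11)*(-658) = -4*(-14)² + 4*(-658) = -4*196 - 2632 = -784 - 2632 = -3416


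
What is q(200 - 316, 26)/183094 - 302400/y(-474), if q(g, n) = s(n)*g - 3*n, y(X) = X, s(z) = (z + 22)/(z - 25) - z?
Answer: 4613864915/7232213 ≈ 637.96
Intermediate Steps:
s(z) = -z + (22 + z)/(-25 + z) (s(z) = (22 + z)/(-25 + z) - z = -z + (22 + z)/(-25 + z))
q(g, n) = -3*n + g*(22 - n² + 26*n)/(-25 + n) (q(g, n) = ((22 - n² + 26*n)/(-25 + n))*g - 3*n = g*(22 - n² + 26*n)/(-25 + n) - 3*n = -3*n + g*(22 - n² + 26*n)/(-25 + n))
q(200 - 316, 26)/183094 - 302400/y(-474) = (((200 - 316)*(22 - 1*26² + 26*26) - 3*26*(-25 + 26))/(-25 + 26))/183094 - 302400/(-474) = ((-116*(22 - 1*676 + 676) - 3*26*1)/1)*(1/183094) - 302400*(-1/474) = (1*(-116*(22 - 676 + 676) - 78))*(1/183094) + 50400/79 = (1*(-116*22 - 78))*(1/183094) + 50400/79 = (1*(-2552 - 78))*(1/183094) + 50400/79 = (1*(-2630))*(1/183094) + 50400/79 = -2630*1/183094 + 50400/79 = -1315/91547 + 50400/79 = 4613864915/7232213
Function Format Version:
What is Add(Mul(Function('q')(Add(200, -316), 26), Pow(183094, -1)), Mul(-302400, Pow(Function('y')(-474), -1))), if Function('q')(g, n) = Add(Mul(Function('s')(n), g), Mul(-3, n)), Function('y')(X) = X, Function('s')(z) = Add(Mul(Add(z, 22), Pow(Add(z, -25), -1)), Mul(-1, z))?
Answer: Rational(4613864915, 7232213) ≈ 637.96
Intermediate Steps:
Function('s')(z) = Add(Mul(-1, z), Mul(Pow(Add(-25, z), -1), Add(22, z))) (Function('s')(z) = Add(Mul(Add(22, z), Pow(Add(-25, z), -1)), Mul(-1, z)) = Add(Mul(Pow(Add(-25, z), -1), Add(22, z)), Mul(-1, z)) = Add(Mul(-1, z), Mul(Pow(Add(-25, z), -1), Add(22, z))))
Function('q')(g, n) = Add(Mul(-3, n), Mul(g, Pow(Add(-25, n), -1), Add(22, Mul(-1, Pow(n, 2)), Mul(26, n)))) (Function('q')(g, n) = Add(Mul(Mul(Pow(Add(-25, n), -1), Add(22, Mul(-1, Pow(n, 2)), Mul(26, n))), g), Mul(-3, n)) = Add(Mul(g, Pow(Add(-25, n), -1), Add(22, Mul(-1, Pow(n, 2)), Mul(26, n))), Mul(-3, n)) = Add(Mul(-3, n), Mul(g, Pow(Add(-25, n), -1), Add(22, Mul(-1, Pow(n, 2)), Mul(26, n)))))
Add(Mul(Function('q')(Add(200, -316), 26), Pow(183094, -1)), Mul(-302400, Pow(Function('y')(-474), -1))) = Add(Mul(Mul(Pow(Add(-25, 26), -1), Add(Mul(Add(200, -316), Add(22, Mul(-1, Pow(26, 2)), Mul(26, 26))), Mul(-3, 26, Add(-25, 26)))), Pow(183094, -1)), Mul(-302400, Pow(-474, -1))) = Add(Mul(Mul(Pow(1, -1), Add(Mul(-116, Add(22, Mul(-1, 676), 676)), Mul(-3, 26, 1))), Rational(1, 183094)), Mul(-302400, Rational(-1, 474))) = Add(Mul(Mul(1, Add(Mul(-116, Add(22, -676, 676)), -78)), Rational(1, 183094)), Rational(50400, 79)) = Add(Mul(Mul(1, Add(Mul(-116, 22), -78)), Rational(1, 183094)), Rational(50400, 79)) = Add(Mul(Mul(1, Add(-2552, -78)), Rational(1, 183094)), Rational(50400, 79)) = Add(Mul(Mul(1, -2630), Rational(1, 183094)), Rational(50400, 79)) = Add(Mul(-2630, Rational(1, 183094)), Rational(50400, 79)) = Add(Rational(-1315, 91547), Rational(50400, 79)) = Rational(4613864915, 7232213)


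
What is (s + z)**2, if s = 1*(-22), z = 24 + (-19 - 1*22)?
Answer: 1521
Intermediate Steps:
z = -17 (z = 24 + (-19 - 22) = 24 - 41 = -17)
s = -22
(s + z)**2 = (-22 - 17)**2 = (-39)**2 = 1521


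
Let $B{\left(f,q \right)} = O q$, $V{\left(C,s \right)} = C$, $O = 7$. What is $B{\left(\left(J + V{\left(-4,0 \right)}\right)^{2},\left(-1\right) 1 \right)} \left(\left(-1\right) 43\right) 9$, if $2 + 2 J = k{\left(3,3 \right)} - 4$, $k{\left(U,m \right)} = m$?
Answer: $2709$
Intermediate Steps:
$J = - \frac{3}{2}$ ($J = -1 + \frac{3 - 4}{2} = -1 + \frac{1}{2} \left(-1\right) = -1 - \frac{1}{2} = - \frac{3}{2} \approx -1.5$)
$B{\left(f,q \right)} = 7 q$
$B{\left(\left(J + V{\left(-4,0 \right)}\right)^{2},\left(-1\right) 1 \right)} \left(\left(-1\right) 43\right) 9 = 7 \left(\left(-1\right) 1\right) \left(\left(-1\right) 43\right) 9 = 7 \left(-1\right) \left(-43\right) 9 = \left(-7\right) \left(-43\right) 9 = 301 \cdot 9 = 2709$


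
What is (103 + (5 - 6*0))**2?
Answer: 11664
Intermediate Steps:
(103 + (5 - 6*0))**2 = (103 + (5 + 0))**2 = (103 + 5)**2 = 108**2 = 11664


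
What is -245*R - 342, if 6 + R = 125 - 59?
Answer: -15042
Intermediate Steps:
R = 60 (R = -6 + (125 - 59) = -6 + 66 = 60)
-245*R - 342 = -245*60 - 342 = -14700 - 342 = -15042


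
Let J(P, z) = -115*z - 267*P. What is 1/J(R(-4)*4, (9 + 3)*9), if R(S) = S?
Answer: -1/8148 ≈ -0.00012273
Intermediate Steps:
J(P, z) = -267*P - 115*z
1/J(R(-4)*4, (9 + 3)*9) = 1/(-(-1068)*4 - 115*(9 + 3)*9) = 1/(-267*(-16) - 1380*9) = 1/(4272 - 115*108) = 1/(4272 - 12420) = 1/(-8148) = -1/8148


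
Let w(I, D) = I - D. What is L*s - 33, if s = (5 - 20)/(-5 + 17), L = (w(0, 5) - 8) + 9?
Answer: -28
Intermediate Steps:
L = -4 (L = ((0 - 1*5) - 8) + 9 = ((0 - 5) - 8) + 9 = (-5 - 8) + 9 = -13 + 9 = -4)
s = -5/4 (s = -15/12 = -15*1/12 = -5/4 ≈ -1.2500)
L*s - 33 = -4*(-5/4) - 33 = 5 - 33 = -28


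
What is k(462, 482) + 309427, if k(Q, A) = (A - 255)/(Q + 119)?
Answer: 179777314/581 ≈ 3.0943e+5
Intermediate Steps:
k(Q, A) = (-255 + A)/(119 + Q)
k(462, 482) + 309427 = (-255 + 482)/(119 + 462) + 309427 = 227/581 + 309427 = 179777314/581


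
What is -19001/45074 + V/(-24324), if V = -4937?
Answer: -119824993/548189988 ≈ -0.21858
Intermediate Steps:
-19001/45074 + V/(-24324) = -19001/45074 - 4937/(-24324) = -19001*1/45074 - 4937*(-1/24324) = -19001/45074 + 4937/24324 = -119824993/548189988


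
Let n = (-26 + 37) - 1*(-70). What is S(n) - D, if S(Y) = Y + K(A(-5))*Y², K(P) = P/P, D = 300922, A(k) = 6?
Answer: -294280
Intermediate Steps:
K(P) = 1
n = 81 (n = 11 + 70 = 81)
S(Y) = Y + Y² (S(Y) = Y + 1*Y² = Y + Y²)
S(n) - D = 81*(1 + 81) - 1*300922 = 81*82 - 300922 = 6642 - 300922 = -294280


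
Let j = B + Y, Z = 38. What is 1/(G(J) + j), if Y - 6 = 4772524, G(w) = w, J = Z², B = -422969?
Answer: 1/4351005 ≈ 2.2983e-7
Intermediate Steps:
J = 1444 (J = 38² = 1444)
Y = 4772530 (Y = 6 + 4772524 = 4772530)
j = 4349561 (j = -422969 + 4772530 = 4349561)
1/(G(J) + j) = 1/(1444 + 4349561) = 1/4351005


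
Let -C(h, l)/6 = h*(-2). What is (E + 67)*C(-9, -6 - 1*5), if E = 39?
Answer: -11448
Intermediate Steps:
C(h, l) = 12*h (C(h, l) = -6*h*(-2) = -(-12)*h = 12*h)
(E + 67)*C(-9, -6 - 1*5) = (39 + 67)*(12*(-9)) = 106*(-108) = -11448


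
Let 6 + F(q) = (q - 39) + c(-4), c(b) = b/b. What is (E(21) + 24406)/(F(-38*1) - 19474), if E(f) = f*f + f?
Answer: -6217/4889 ≈ -1.2716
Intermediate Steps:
c(b) = 1
F(q) = -44 + q (F(q) = -6 + ((q - 39) + 1) = -6 + ((-39 + q) + 1) = -6 + (-38 + q) = -44 + q)
E(f) = f + f² (E(f) = f² + f = f + f²)
(E(21) + 24406)/(F(-38*1) - 19474) = (21*(1 + 21) + 24406)/((-44 - 38*1) - 19474) = (21*22 + 24406)/((-44 - 38) - 19474) = (462 + 24406)/(-82 - 19474) = 24868/(-19556) = 24868*(-1/19556) = -6217/4889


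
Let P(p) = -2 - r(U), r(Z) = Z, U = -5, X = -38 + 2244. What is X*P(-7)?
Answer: 6618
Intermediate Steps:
X = 2206
P(p) = 3 (P(p) = -2 - 1*(-5) = -2 + 5 = 3)
X*P(-7) = 2206*3 = 6618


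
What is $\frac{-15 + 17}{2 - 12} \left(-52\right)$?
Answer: $\frac{52}{5} \approx 10.4$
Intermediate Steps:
$\frac{-15 + 17}{2 - 12} \left(-52\right) = \frac{2}{-10} \left(-52\right) = 2 \left(- \frac{1}{10}\right) \left(-52\right) = \left(- \frac{1}{5}\right) \left(-52\right) = \frac{52}{5}$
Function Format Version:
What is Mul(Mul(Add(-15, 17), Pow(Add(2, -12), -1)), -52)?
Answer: Rational(52, 5) ≈ 10.400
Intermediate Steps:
Mul(Mul(Add(-15, 17), Pow(Add(2, -12), -1)), -52) = Mul(Mul(2, Pow(-10, -1)), -52) = Mul(Mul(2, Rational(-1, 10)), -52) = Mul(Rational(-1, 5), -52) = Rational(52, 5)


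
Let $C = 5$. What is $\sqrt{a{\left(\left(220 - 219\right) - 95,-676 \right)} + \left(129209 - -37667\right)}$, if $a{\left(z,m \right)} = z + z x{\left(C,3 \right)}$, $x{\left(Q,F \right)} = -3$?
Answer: $2 \sqrt{41766} \approx 408.73$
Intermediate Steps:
$a{\left(z,m \right)} = - 2 z$ ($a{\left(z,m \right)} = z + z \left(-3\right) = z - 3 z = - 2 z$)
$\sqrt{a{\left(\left(220 - 219\right) - 95,-676 \right)} + \left(129209 - -37667\right)} = \sqrt{- 2 \left(\left(220 - 219\right) - 95\right) + \left(129209 - -37667\right)} = \sqrt{- 2 \left(1 - 95\right) + \left(129209 + 37667\right)} = \sqrt{\left(-2\right) \left(-94\right) + 166876} = \sqrt{188 + 166876} = \sqrt{167064} = 2 \sqrt{41766}$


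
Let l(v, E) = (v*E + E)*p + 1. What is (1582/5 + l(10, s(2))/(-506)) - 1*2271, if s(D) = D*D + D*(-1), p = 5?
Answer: -4945693/2530 ≈ -1954.8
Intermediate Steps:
s(D) = D**2 - D
l(v, E) = 1 + 5*E + 5*E*v (l(v, E) = (v*E + E)*5 + 1 = (E*v + E)*5 + 1 = (E + E*v)*5 + 1 = (5*E + 5*E*v) + 1 = 1 + 5*E + 5*E*v)
(1582/5 + l(10, s(2))/(-506)) - 1*2271 = (1582/5 + (1 + 5*(2*(-1 + 2)) + 5*(2*(-1 + 2))*10)/(-506)) - 1*2271 = (1582*(1/5) + (1 + 5*(2*1) + 5*(2*1)*10)*(-1/506)) - 2271 = (1582/5 + (1 + 5*2 + 5*2*10)*(-1/506)) - 2271 = (1582/5 + (1 + 10 + 100)*(-1/506)) - 2271 = (1582/5 + 111*(-1/506)) - 2271 = (1582/5 - 111/506) - 2271 = 799937/2530 - 2271 = -4945693/2530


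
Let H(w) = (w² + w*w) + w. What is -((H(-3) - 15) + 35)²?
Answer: -1225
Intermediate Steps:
H(w) = w + 2*w² (H(w) = (w² + w²) + w = 2*w² + w = w + 2*w²)
-((H(-3) - 15) + 35)² = -((-3*(1 + 2*(-3)) - 15) + 35)² = -((-3*(1 - 6) - 15) + 35)² = -((-3*(-5) - 15) + 35)² = -((15 - 15) + 35)² = -(0 + 35)² = -1*35² = -1*1225 = -1225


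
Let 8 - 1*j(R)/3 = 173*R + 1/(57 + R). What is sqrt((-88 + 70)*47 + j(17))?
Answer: I*sqrt(52816242)/74 ≈ 98.209*I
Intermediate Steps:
j(R) = 24 - 519*R - 3/(57 + R) (j(R) = 24 - 3*(173*R + 1/(57 + R)) = 24 - 3*(1/(57 + R) + 173*R) = 24 + (-519*R - 3/(57 + R)) = 24 - 519*R - 3/(57 + R))
sqrt((-88 + 70)*47 + j(17)) = sqrt((-88 + 70)*47 + 3*(455 - 9853*17 - 173*17**2)/(57 + 17)) = sqrt(-18*47 + 3*(455 - 167501 - 173*289)/74) = sqrt(-846 + 3*(1/74)*(455 - 167501 - 49997)) = sqrt(-846 + 3*(1/74)*(-217043)) = sqrt(-846 - 651129/74) = sqrt(-713733/74) = I*sqrt(52816242)/74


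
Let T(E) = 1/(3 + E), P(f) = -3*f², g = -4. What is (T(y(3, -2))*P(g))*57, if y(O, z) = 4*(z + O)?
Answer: -2736/7 ≈ -390.86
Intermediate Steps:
y(O, z) = 4*O + 4*z (y(O, z) = 4*(O + z) = 4*O + 4*z)
(T(y(3, -2))*P(g))*57 = ((-3*(-4)²)/(3 + (4*3 + 4*(-2))))*57 = ((-3*16)/(3 + (12 - 8)))*57 = (-48/(3 + 4))*57 = (-48/7)*57 = ((⅐)*(-48))*57 = -48/7*57 = -2736/7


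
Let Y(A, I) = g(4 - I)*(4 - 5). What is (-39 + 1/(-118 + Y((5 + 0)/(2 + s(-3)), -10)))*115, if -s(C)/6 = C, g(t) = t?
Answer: -592135/132 ≈ -4485.9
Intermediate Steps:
s(C) = -6*C
Y(A, I) = -4 + I (Y(A, I) = (4 - I)*(4 - 5) = (4 - I)*(-1) = -4 + I)
(-39 + 1/(-118 + Y((5 + 0)/(2 + s(-3)), -10)))*115 = (-39 + 1/(-118 + (-4 - 10)))*115 = (-39 + 1/(-118 - 14))*115 = (-39 + 1/(-132))*115 = (-39 - 1/132)*115 = -5149/132*115 = -592135/132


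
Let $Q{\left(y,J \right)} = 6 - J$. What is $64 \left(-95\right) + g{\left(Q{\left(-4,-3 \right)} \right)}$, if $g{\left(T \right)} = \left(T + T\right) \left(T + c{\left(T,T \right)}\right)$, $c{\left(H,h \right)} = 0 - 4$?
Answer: $-5990$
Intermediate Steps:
$c{\left(H,h \right)} = -4$ ($c{\left(H,h \right)} = 0 - 4 = -4$)
$g{\left(T \right)} = 2 T \left(-4 + T\right)$ ($g{\left(T \right)} = \left(T + T\right) \left(T - 4\right) = 2 T \left(-4 + T\right)$)
$64 \left(-95\right) + g{\left(Q{\left(-4,-3 \right)} \right)} = 64 \left(-95\right) + 2 \left(6 - -3\right) \left(-4 + \left(6 - -3\right)\right) = -6080 + 2 \left(6 + 3\right) \left(-4 + \left(6 + 3\right)\right) = -6080 + 2 \cdot 9 \left(-4 + 9\right) = -6080 + 2 \cdot 9 \cdot 5 = -6080 + 90 = -5990$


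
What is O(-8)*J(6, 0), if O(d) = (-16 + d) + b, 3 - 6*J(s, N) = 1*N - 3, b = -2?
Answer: -26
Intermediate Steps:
J(s, N) = 1 - N/6 (J(s, N) = ½ - (1*N - 3)/6 = ½ - (N - 3)/6 = ½ - (-3 + N)/6 = ½ + (½ - N/6) = 1 - N/6)
O(d) = -18 + d (O(d) = (-16 + d) - 2 = -18 + d)
O(-8)*J(6, 0) = (-18 - 8)*(1 - ⅙*0) = -26*(1 + 0) = -26*1 = -26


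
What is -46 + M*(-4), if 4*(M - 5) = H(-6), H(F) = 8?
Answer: -74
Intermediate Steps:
M = 7 (M = 5 + (¼)*8 = 5 + 2 = 7)
-46 + M*(-4) = -46 + 7*(-4) = -46 - 28 = -74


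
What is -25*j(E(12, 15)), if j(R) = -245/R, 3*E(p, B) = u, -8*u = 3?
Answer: -49000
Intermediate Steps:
u = -3/8 (u = -⅛*3 = -3/8 ≈ -0.37500)
E(p, B) = -⅛ (E(p, B) = (⅓)*(-3/8) = -⅛)
-25*j(E(12, 15)) = -(-6125)/(-⅛) = -(-6125)*(-8) = -25*1960 = -49000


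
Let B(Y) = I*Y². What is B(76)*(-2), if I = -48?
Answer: 554496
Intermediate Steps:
B(Y) = -48*Y²
B(76)*(-2) = -48*76²*(-2) = -48*5776*(-2) = -277248*(-2) = 554496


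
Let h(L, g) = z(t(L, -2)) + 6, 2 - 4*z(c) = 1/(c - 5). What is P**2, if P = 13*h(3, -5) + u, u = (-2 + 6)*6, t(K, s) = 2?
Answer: 1729225/144 ≈ 12009.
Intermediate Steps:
z(c) = 1/2 - 1/(4*(-5 + c)) (z(c) = 1/2 - 1/(4*(c - 5)) = 1/2 - 1/(4*(-5 + c)))
h(L, g) = 79/12 (h(L, g) = (-11 + 2*2)/(4*(-5 + 2)) + 6 = (1/4)*(-11 + 4)/(-3) + 6 = (1/4)*(-1/3)*(-7) + 6 = 7/12 + 6 = 79/12)
u = 24 (u = 4*6 = 24)
P = 1315/12 (P = 13*(79/12) + 24 = 1027/12 + 24 = 1315/12 ≈ 109.58)
P**2 = (1315/12)**2 = 1729225/144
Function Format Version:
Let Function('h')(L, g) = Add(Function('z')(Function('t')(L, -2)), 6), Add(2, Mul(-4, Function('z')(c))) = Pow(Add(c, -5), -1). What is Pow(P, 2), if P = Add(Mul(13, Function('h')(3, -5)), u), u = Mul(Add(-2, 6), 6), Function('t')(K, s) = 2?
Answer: Rational(1729225, 144) ≈ 12009.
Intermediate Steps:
Function('z')(c) = Add(Rational(1, 2), Mul(Rational(-1, 4), Pow(Add(-5, c), -1))) (Function('z')(c) = Add(Rational(1, 2), Mul(Rational(-1, 4), Pow(Add(c, -5), -1))) = Add(Rational(1, 2), Mul(Rational(-1, 4), Pow(Add(-5, c), -1))))
Function('h')(L, g) = Rational(79, 12) (Function('h')(L, g) = Add(Mul(Rational(1, 4), Pow(Add(-5, 2), -1), Add(-11, Mul(2, 2))), 6) = Add(Mul(Rational(1, 4), Pow(-3, -1), Add(-11, 4)), 6) = Add(Mul(Rational(1, 4), Rational(-1, 3), -7), 6) = Add(Rational(7, 12), 6) = Rational(79, 12))
u = 24 (u = Mul(4, 6) = 24)
P = Rational(1315, 12) (P = Add(Mul(13, Rational(79, 12)), 24) = Add(Rational(1027, 12), 24) = Rational(1315, 12) ≈ 109.58)
Pow(P, 2) = Pow(Rational(1315, 12), 2) = Rational(1729225, 144)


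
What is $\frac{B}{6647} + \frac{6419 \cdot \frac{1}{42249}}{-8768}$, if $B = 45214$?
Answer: $\frac{16748996768555}{2462309575104} \approx 6.8021$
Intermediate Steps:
$\frac{B}{6647} + \frac{6419 \cdot \frac{1}{42249}}{-8768} = \frac{45214}{6647} + \frac{6419 \cdot \frac{1}{42249}}{-8768} = 45214 \cdot \frac{1}{6647} + 6419 \cdot \frac{1}{42249} \left(- \frac{1}{8768}\right) = \frac{45214}{6647} + \frac{6419}{42249} \left(- \frac{1}{8768}\right) = \frac{45214}{6647} - \frac{6419}{370439232} = \frac{16748996768555}{2462309575104}$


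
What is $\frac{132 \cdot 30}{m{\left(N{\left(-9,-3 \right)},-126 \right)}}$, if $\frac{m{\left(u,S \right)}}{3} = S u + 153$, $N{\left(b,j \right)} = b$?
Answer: $\frac{40}{39} \approx 1.0256$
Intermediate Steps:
$m{\left(u,S \right)} = 459 + 3 S u$ ($m{\left(u,S \right)} = 3 \left(S u + 153\right) = 3 \left(153 + S u\right) = 459 + 3 S u$)
$\frac{132 \cdot 30}{m{\left(N{\left(-9,-3 \right)},-126 \right)}} = \frac{132 \cdot 30}{459 + 3 \left(-126\right) \left(-9\right)} = \frac{3960}{459 + 3402} = \frac{3960}{3861} = 3960 \cdot \frac{1}{3861} = \frac{40}{39}$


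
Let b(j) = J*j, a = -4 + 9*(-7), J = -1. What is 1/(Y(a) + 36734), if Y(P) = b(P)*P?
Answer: 1/32245 ≈ 3.1013e-5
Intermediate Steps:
a = -67 (a = -4 - 63 = -67)
b(j) = -j
Y(P) = -P**2 (Y(P) = (-P)*P = -P**2)
1/(Y(a) + 36734) = 1/(-1*(-67)**2 + 36734) = 1/(-1*4489 + 36734) = 1/(-4489 + 36734) = 1/32245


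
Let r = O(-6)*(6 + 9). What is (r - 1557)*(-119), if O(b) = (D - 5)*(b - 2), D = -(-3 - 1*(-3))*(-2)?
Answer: 113883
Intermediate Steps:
D = 0 (D = -(-3 + 3)*(-2) = -1*0*(-2) = 0*(-2) = 0)
O(b) = 10 - 5*b (O(b) = (0 - 5)*(b - 2) = -5*(-2 + b) = 10 - 5*b)
r = 600 (r = (10 - 5*(-6))*(6 + 9) = (10 + 30)*15 = 40*15 = 600)
(r - 1557)*(-119) = (600 - 1557)*(-119) = -957*(-119) = 113883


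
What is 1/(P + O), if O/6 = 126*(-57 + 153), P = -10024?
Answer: 1/62552 ≈ 1.5987e-5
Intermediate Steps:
O = 72576 (O = 6*(126*(-57 + 153)) = 6*(126*96) = 6*12096 = 72576)
1/(P + O) = 1/(-10024 + 72576) = 1/62552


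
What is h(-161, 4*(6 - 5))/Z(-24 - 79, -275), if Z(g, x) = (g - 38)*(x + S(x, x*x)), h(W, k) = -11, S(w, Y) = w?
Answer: -1/7050 ≈ -0.00014184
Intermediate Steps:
Z(g, x) = 2*x*(-38 + g) (Z(g, x) = (g - 38)*(x + x) = (-38 + g)*(2*x) = 2*x*(-38 + g))
h(-161, 4*(6 - 5))/Z(-24 - 79, -275) = -11*(-1/(550*(-38 + (-24 - 79)))) = -11*(-1/(550*(-38 - 103))) = -11/(2*(-275)*(-141)) = -11/77550 = -11*1/77550 = -1/7050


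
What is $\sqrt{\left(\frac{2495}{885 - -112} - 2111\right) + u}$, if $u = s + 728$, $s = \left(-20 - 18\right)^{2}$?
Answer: $\frac{4 \sqrt{3945129}}{997} \approx 7.9688$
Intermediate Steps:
$s = 1444$ ($s = \left(-38\right)^{2} = 1444$)
$u = 2172$ ($u = 1444 + 728 = 2172$)
$\sqrt{\left(\frac{2495}{885 - -112} - 2111\right) + u} = \sqrt{\left(\frac{2495}{885 - -112} - 2111\right) + 2172} = \sqrt{\left(\frac{2495}{885 + 112} - 2111\right) + 2172} = \sqrt{\left(\frac{2495}{997} - 2111\right) + 2172} = \sqrt{- \frac{2102172}{997} + 2172} = \sqrt{\frac{63312}{997}} = \frac{4 \sqrt{3945129}}{997}$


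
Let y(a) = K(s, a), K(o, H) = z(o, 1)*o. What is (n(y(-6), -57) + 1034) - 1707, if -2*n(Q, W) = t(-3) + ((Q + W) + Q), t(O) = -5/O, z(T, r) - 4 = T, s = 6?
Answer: -2116/3 ≈ -705.33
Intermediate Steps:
z(T, r) = 4 + T
K(o, H) = o*(4 + o) (K(o, H) = (4 + o)*o = o*(4 + o))
y(a) = 60 (y(a) = 6*(4 + 6) = 6*10 = 60)
n(Q, W) = -5/6 - Q - W/2 (n(Q, W) = -(-5/(-3) + ((Q + W) + Q))/2 = -(-5*(-1/3) + (W + 2*Q))/2 = -(5/3 + (W + 2*Q))/2 = -(5/3 + W + 2*Q)/2 = -5/6 - Q - W/2)
(n(y(-6), -57) + 1034) - 1707 = ((-5/6 - 1*60 - 1/2*(-57)) + 1034) - 1707 = ((-5/6 - 60 + 57/2) + 1034) - 1707 = (-97/3 + 1034) - 1707 = 3005/3 - 1707 = -2116/3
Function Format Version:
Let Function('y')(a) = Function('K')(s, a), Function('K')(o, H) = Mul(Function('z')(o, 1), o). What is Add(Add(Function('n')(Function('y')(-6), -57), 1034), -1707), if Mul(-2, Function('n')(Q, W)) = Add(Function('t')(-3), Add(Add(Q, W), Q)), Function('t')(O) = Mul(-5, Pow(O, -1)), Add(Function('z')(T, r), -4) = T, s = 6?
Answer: Rational(-2116, 3) ≈ -705.33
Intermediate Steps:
Function('z')(T, r) = Add(4, T)
Function('K')(o, H) = Mul(o, Add(4, o)) (Function('K')(o, H) = Mul(Add(4, o), o) = Mul(o, Add(4, o)))
Function('y')(a) = 60 (Function('y')(a) = Mul(6, Add(4, 6)) = Mul(6, 10) = 60)
Function('n')(Q, W) = Add(Rational(-5, 6), Mul(-1, Q), Mul(Rational(-1, 2), W)) (Function('n')(Q, W) = Mul(Rational(-1, 2), Add(Mul(-5, Pow(-3, -1)), Add(Add(Q, W), Q))) = Mul(Rational(-1, 2), Add(Mul(-5, Rational(-1, 3)), Add(W, Mul(2, Q)))) = Mul(Rational(-1, 2), Add(Rational(5, 3), Add(W, Mul(2, Q)))) = Mul(Rational(-1, 2), Add(Rational(5, 3), W, Mul(2, Q))) = Add(Rational(-5, 6), Mul(-1, Q), Mul(Rational(-1, 2), W)))
Add(Add(Function('n')(Function('y')(-6), -57), 1034), -1707) = Add(Add(Add(Rational(-5, 6), Mul(-1, 60), Mul(Rational(-1, 2), -57)), 1034), -1707) = Add(Add(Add(Rational(-5, 6), -60, Rational(57, 2)), 1034), -1707) = Add(Add(Rational(-97, 3), 1034), -1707) = Add(Rational(3005, 3), -1707) = Rational(-2116, 3)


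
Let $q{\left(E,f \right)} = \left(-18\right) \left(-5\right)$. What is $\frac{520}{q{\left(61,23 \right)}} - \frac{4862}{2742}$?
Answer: $\frac{16471}{4113} \approx 4.0046$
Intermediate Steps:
$q{\left(E,f \right)} = 90$
$\frac{520}{q{\left(61,23 \right)}} - \frac{4862}{2742} = \frac{520}{90} - \frac{4862}{2742} = 520 \cdot \frac{1}{90} - \frac{2431}{1371} = \frac{52}{9} - \frac{2431}{1371} = \frac{16471}{4113}$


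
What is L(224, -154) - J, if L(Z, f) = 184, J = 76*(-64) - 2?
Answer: 5050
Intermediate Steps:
J = -4866 (J = -4864 - 2 = -4866)
L(224, -154) - J = 184 - 1*(-4866) = 184 + 4866 = 5050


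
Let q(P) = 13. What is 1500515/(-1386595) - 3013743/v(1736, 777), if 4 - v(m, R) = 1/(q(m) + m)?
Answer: -1461760672305218/1939846405 ≈ -7.5354e+5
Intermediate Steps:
v(m, R) = 4 - 1/(13 + m)
1500515/(-1386595) - 3013743/v(1736, 777) = 1500515/(-1386595) - 3013743*(13 + 1736)/(51 + 4*1736) = 1500515*(-1/1386595) - 3013743*1749/(51 + 6944) = -300103/277319 - 3013743/((1/1749)*6995) = -300103/277319 - 3013743/6995/1749 = -300103/277319 - 3013743*1749/6995 = -300103/277319 - 5271036507/6995 = -1461760672305218/1939846405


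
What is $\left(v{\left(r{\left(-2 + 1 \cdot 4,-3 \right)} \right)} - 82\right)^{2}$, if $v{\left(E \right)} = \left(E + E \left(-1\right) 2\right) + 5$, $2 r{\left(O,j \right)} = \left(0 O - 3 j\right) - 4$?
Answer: $\frac{25281}{4} \approx 6320.3$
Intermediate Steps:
$r{\left(O,j \right)} = -2 - \frac{3 j}{2}$ ($r{\left(O,j \right)} = \frac{\left(0 O - 3 j\right) - 4}{2} = \frac{\left(0 - 3 j\right) - 4}{2} = \frac{- 3 j - 4}{2} = \frac{-4 - 3 j}{2} = -2 - \frac{3 j}{2}$)
$v{\left(E \right)} = 5 - E$ ($v{\left(E \right)} = \left(E + - E 2\right) + 5 = \left(E - 2 E\right) + 5 = - E + 5 = 5 - E$)
$\left(v{\left(r{\left(-2 + 1 \cdot 4,-3 \right)} \right)} - 82\right)^{2} = \left(\left(5 - \left(-2 - - \frac{9}{2}\right)\right) - 82\right)^{2} = \left(\left(5 - \left(-2 + \frac{9}{2}\right)\right) - 82\right)^{2} = \left(\left(5 - \frac{5}{2}\right) - 82\right)^{2} = \left(\frac{5}{2} - 82\right)^{2} = \left(- \frac{159}{2}\right)^{2} = \frac{25281}{4}$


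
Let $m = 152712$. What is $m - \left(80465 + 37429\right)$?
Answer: $34818$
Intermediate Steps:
$m - \left(80465 + 37429\right) = 152712 - \left(80465 + 37429\right) = 152712 - 117894 = 34818$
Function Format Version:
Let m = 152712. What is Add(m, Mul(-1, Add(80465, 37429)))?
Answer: 34818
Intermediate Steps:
Add(m, Mul(-1, Add(80465, 37429))) = Add(152712, Mul(-1, Add(80465, 37429))) = Add(152712, Mul(-1, 117894)) = Add(152712, -117894) = 34818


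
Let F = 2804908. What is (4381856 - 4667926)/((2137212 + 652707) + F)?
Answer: -286070/5594827 ≈ -0.051131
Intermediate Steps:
(4381856 - 4667926)/((2137212 + 652707) + F) = (4381856 - 4667926)/((2137212 + 652707) + 2804908) = -286070/(2789919 + 2804908) = -286070/5594827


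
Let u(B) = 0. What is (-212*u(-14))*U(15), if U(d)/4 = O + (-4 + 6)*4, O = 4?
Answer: 0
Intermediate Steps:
U(d) = 48 (U(d) = 4*(4 + (-4 + 6)*4) = 4*(4 + 2*4) = 4*(4 + 8) = 4*12 = 48)
(-212*u(-14))*U(15) = -212*0*48 = 0*48 = 0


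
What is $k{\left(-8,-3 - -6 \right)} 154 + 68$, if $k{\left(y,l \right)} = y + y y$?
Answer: $8692$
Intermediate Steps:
$k{\left(y,l \right)} = y + y^{2}$
$k{\left(-8,-3 - -6 \right)} 154 + 68 = - 8 \left(1 - 8\right) 154 + 68 = \left(-8\right) \left(-7\right) 154 + 68 = 56 \cdot 154 + 68 = 8624 + 68 = 8692$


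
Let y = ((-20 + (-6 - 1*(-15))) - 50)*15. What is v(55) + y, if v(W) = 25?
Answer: -890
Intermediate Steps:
y = -915 (y = ((-20 + (-6 + 15)) - 50)*15 = ((-20 + 9) - 50)*15 = (-11 - 50)*15 = -61*15 = -915)
v(55) + y = 25 - 915 = -890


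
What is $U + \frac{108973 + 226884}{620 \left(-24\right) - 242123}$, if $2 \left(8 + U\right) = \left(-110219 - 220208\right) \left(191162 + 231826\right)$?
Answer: $- \frac{17960224932441695}{257003} \approx -6.9883 \cdot 10^{10}$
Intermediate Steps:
$U = -69883327946$ ($U = -8 + \frac{\left(-110219 - 220208\right) \left(191162 + 231826\right)}{2} = -8 + \frac{\left(-330427\right) 422988}{2} = -8 + \frac{1}{2} \left(-139766655876\right) = -8 - 69883327938 = -69883327946$)
$U + \frac{108973 + 226884}{620 \left(-24\right) - 242123} = -69883327946 + \frac{108973 + 226884}{620 \left(-24\right) - 242123} = -69883327946 + \frac{335857}{-14880 - 242123} = -69883327946 + \frac{335857}{-257003} = -69883327946 + 335857 \left(- \frac{1}{257003}\right) = -69883327946 - \frac{335857}{257003} = - \frac{17960224932441695}{257003}$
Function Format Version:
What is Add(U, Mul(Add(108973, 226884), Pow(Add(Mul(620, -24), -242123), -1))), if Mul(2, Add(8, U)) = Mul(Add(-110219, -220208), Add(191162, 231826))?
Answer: Rational(-17960224932441695, 257003) ≈ -6.9883e+10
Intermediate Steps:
U = -69883327946 (U = Add(-8, Mul(Rational(1, 2), Mul(Add(-110219, -220208), Add(191162, 231826)))) = Add(-8, Mul(Rational(1, 2), Mul(-330427, 422988))) = Add(-8, Mul(Rational(1, 2), -139766655876)) = Add(-8, -69883327938) = -69883327946)
Add(U, Mul(Add(108973, 226884), Pow(Add(Mul(620, -24), -242123), -1))) = Add(-69883327946, Mul(Add(108973, 226884), Pow(Add(Mul(620, -24), -242123), -1))) = Add(-69883327946, Mul(335857, Pow(Add(-14880, -242123), -1))) = Add(-69883327946, Mul(335857, Pow(-257003, -1))) = Add(-69883327946, Mul(335857, Rational(-1, 257003))) = Add(-69883327946, Rational(-335857, 257003)) = Rational(-17960224932441695, 257003)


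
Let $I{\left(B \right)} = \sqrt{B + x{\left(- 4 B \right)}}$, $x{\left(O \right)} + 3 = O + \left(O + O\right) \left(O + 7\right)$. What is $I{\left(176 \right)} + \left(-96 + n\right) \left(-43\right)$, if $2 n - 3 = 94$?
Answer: $\frac{4085}{2} + \sqrt{980845} \approx 3032.9$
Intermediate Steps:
$n = \frac{97}{2}$ ($n = \frac{3}{2} + \frac{1}{2} \cdot 94 = \frac{3}{2} + 47 = \frac{97}{2} \approx 48.5$)
$x{\left(O \right)} = -3 + O + 2 O \left(7 + O\right)$ ($x{\left(O \right)} = -3 + \left(O + \left(O + O\right) \left(O + 7\right)\right) = -3 + \left(O + 2 O \left(7 + O\right)\right) = -3 + O + 2 O \left(7 + O\right)$)
$I{\left(B \right)} = \sqrt{-3 - 59 B + 32 B^{2}}$ ($I{\left(B \right)} = \sqrt{B + \left(-3 + 2 \left(- 4 B\right)^{2} + 15 \left(- 4 B\right)\right)} = \sqrt{B - \left(3 + 60 B - 32 B^{2}\right)} = \sqrt{B - \left(3 - 32 B^{2} + 60 B\right)} = \sqrt{-3 - 59 B + 32 B^{2}}$)
$I{\left(176 \right)} + \left(-96 + n\right) \left(-43\right) = \sqrt{-3 - 10384 + 32 \cdot 176^{2}} + \left(-96 + \frac{97}{2}\right) \left(-43\right) = \sqrt{-3 - 10384 + 32 \cdot 30976} - - \frac{4085}{2} = \sqrt{-3 - 10384 + 991232} + \frac{4085}{2} = \sqrt{980845} + \frac{4085}{2} = \frac{4085}{2} + \sqrt{980845}$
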